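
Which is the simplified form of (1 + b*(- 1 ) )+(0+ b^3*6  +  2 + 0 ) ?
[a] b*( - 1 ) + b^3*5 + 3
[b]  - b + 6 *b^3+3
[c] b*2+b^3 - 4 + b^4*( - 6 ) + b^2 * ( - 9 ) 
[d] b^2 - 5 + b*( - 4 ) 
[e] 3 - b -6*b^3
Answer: b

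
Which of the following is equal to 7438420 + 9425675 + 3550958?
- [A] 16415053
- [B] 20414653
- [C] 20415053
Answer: C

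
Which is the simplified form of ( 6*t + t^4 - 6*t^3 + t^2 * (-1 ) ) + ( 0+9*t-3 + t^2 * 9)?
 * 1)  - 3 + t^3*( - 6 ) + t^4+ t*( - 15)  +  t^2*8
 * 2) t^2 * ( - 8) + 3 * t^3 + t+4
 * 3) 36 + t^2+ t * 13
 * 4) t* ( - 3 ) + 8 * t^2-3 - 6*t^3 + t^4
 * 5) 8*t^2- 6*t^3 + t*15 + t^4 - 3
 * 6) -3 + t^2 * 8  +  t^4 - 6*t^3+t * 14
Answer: 5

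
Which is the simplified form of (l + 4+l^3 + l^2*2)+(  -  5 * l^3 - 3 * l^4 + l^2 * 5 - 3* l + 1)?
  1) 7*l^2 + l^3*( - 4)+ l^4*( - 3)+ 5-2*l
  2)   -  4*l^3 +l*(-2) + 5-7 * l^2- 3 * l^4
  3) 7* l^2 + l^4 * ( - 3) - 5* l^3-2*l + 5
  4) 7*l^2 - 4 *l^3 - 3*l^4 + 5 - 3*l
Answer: 1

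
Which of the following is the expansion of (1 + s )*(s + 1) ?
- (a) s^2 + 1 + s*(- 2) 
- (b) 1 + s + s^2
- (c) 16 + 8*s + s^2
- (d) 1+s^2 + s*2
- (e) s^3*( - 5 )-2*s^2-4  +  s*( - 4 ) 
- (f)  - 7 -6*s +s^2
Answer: d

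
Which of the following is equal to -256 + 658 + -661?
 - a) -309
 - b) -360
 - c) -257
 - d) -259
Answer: d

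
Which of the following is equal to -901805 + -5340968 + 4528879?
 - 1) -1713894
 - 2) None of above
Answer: 1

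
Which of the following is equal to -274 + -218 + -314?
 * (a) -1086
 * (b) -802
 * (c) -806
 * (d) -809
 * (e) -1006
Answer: c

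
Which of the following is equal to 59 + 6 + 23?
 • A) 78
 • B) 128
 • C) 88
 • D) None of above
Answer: C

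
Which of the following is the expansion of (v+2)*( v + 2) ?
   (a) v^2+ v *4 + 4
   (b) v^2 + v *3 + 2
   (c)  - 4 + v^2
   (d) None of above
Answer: a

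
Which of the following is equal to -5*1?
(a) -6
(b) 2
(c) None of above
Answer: c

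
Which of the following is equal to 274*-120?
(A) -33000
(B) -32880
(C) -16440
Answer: B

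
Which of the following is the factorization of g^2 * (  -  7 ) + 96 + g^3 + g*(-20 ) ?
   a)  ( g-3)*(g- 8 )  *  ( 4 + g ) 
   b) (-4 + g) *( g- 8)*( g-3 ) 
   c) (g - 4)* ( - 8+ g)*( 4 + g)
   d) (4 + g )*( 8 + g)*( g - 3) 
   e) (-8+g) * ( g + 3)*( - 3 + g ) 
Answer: a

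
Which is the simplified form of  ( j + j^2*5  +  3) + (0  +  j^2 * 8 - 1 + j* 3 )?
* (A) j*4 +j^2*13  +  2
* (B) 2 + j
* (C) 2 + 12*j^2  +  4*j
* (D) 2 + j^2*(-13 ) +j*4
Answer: A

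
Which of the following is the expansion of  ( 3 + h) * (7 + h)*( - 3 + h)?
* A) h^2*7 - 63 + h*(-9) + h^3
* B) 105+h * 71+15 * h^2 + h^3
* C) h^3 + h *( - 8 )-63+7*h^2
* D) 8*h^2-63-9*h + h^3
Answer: A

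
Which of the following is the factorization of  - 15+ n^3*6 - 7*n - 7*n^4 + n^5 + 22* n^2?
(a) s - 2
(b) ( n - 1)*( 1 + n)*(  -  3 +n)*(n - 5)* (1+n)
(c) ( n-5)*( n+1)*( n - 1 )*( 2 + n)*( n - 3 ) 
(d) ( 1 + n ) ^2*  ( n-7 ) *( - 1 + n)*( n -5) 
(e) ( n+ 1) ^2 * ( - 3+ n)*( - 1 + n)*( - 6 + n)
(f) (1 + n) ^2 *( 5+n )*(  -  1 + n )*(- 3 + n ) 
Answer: b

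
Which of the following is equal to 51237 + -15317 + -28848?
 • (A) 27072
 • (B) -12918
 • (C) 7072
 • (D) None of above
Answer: C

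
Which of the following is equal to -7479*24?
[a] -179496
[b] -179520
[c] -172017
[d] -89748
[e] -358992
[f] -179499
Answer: a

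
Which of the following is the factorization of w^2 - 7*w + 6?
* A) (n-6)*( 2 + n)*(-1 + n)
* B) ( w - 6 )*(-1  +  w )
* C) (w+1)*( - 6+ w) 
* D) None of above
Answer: B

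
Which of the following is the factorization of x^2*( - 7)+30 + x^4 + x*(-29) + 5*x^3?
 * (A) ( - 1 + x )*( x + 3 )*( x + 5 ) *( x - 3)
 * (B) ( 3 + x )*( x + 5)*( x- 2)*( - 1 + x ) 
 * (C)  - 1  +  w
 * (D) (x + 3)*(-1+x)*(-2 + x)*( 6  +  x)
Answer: B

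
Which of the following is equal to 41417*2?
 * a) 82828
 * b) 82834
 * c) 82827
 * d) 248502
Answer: b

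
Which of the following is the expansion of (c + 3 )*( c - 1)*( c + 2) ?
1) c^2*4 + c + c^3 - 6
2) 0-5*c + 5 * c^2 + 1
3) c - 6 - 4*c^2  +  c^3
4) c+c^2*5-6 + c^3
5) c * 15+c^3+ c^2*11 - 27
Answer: 1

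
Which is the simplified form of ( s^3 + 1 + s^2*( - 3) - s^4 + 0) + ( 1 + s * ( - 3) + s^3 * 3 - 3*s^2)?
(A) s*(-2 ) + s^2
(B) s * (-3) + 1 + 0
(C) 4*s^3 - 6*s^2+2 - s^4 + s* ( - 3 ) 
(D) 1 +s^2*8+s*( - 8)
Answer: C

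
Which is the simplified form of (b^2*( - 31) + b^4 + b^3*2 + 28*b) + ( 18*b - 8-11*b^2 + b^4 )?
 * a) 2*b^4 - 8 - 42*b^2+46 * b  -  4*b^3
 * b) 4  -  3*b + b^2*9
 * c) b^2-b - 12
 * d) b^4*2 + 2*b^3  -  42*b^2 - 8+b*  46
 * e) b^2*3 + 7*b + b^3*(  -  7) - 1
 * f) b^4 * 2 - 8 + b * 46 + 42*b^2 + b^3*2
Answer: d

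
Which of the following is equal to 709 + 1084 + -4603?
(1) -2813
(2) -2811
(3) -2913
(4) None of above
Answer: 4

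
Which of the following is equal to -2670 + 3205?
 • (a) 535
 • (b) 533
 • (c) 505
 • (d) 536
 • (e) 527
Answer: a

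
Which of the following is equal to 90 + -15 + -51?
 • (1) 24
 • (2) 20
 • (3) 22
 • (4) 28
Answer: 1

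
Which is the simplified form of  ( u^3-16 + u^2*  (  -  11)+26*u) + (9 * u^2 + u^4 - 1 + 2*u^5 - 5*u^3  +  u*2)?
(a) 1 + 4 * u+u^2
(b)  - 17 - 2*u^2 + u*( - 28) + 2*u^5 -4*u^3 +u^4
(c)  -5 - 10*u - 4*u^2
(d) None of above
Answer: d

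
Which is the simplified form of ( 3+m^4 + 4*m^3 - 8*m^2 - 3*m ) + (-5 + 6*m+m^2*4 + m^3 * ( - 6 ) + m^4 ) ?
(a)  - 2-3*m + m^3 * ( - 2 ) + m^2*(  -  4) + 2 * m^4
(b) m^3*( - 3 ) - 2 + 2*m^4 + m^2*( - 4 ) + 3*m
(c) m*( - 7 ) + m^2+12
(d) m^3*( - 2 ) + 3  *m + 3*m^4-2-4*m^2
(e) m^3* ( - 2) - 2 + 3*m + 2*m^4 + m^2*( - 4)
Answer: e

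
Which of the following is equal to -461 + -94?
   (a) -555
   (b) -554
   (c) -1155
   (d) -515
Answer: a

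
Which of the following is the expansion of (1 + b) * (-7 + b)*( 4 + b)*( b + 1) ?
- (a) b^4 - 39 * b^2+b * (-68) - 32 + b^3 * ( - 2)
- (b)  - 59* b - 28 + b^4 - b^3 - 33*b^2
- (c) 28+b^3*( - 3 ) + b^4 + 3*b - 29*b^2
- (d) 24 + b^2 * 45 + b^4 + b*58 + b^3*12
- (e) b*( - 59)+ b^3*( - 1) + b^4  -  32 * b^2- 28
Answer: b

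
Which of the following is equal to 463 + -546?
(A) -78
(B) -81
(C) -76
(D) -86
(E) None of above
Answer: E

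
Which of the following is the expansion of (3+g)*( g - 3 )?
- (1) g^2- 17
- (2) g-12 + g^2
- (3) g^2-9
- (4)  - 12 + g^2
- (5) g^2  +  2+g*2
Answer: 3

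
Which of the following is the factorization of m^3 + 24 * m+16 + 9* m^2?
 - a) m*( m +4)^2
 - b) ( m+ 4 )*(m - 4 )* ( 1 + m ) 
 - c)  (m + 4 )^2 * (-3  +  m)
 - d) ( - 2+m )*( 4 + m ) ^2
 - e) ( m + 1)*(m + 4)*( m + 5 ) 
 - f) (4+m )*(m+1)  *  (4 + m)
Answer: f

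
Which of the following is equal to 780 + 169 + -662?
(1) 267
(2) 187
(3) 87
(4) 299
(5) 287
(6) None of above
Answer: 5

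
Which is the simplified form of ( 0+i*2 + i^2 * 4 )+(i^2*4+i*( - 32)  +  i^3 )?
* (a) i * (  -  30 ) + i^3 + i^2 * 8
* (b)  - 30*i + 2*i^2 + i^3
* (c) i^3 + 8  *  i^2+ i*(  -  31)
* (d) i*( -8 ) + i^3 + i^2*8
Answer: a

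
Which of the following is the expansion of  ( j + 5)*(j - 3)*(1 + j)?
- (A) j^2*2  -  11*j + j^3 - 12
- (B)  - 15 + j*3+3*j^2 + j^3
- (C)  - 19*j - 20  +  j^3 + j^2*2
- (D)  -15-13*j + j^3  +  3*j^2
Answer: D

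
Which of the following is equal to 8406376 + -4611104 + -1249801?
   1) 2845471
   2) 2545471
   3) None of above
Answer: 2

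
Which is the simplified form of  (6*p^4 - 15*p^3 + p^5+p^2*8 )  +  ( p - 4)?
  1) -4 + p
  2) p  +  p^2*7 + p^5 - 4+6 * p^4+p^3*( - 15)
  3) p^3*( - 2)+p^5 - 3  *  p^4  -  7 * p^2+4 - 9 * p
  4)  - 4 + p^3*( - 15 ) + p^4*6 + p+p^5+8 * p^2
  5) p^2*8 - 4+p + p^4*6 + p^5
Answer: 4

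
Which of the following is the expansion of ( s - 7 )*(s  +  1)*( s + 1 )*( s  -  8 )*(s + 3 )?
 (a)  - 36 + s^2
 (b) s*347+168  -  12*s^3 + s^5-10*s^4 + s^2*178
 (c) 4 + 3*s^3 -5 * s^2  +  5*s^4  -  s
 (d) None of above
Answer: b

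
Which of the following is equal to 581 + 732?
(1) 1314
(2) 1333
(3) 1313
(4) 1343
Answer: 3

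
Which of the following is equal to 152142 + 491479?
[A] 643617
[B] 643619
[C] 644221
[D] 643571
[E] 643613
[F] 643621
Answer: F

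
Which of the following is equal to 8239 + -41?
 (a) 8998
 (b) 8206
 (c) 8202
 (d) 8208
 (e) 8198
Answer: e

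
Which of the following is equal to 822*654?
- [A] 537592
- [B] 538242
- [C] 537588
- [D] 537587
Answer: C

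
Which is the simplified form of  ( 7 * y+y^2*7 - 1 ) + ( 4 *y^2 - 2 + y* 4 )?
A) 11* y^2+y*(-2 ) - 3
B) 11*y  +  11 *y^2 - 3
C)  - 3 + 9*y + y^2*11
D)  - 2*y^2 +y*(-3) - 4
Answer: B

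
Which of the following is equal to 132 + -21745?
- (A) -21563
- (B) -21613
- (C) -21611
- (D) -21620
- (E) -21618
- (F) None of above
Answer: B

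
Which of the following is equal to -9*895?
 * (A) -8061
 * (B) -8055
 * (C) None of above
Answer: B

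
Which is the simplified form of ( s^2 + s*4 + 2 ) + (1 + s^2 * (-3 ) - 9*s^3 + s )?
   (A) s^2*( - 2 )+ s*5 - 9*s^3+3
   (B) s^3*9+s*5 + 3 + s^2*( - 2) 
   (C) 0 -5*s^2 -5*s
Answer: A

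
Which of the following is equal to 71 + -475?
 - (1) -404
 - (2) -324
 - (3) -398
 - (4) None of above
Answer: 1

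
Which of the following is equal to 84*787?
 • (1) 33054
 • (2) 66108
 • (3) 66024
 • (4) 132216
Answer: 2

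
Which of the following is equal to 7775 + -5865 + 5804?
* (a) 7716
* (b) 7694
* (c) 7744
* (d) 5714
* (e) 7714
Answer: e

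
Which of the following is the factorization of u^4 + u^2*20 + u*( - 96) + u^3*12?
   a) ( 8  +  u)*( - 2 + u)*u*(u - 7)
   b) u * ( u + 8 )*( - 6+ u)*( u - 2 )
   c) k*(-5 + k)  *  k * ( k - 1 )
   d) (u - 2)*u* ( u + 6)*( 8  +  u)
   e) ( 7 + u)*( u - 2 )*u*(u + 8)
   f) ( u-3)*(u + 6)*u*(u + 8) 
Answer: d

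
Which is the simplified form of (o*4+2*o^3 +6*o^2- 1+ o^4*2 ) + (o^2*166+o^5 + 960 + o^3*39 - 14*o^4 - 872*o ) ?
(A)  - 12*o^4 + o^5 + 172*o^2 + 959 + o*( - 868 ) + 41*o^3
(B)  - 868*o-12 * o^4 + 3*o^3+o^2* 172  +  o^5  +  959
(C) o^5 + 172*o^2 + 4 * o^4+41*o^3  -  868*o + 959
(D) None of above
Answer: A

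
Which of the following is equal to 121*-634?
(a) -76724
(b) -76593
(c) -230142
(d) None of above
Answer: d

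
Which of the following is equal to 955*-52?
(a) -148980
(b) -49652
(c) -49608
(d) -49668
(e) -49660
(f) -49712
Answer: e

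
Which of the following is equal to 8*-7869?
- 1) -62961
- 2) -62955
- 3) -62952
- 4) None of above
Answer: 3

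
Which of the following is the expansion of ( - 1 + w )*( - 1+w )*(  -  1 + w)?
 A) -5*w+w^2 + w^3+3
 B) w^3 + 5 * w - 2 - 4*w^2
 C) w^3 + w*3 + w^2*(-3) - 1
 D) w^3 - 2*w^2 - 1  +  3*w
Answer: C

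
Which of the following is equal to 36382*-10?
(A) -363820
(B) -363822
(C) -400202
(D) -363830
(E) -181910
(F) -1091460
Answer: A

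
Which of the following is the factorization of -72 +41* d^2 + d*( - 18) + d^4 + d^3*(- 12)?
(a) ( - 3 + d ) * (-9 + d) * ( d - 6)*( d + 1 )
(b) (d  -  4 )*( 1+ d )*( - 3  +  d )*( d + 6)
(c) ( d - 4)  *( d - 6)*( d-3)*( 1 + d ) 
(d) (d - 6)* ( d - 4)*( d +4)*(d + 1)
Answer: c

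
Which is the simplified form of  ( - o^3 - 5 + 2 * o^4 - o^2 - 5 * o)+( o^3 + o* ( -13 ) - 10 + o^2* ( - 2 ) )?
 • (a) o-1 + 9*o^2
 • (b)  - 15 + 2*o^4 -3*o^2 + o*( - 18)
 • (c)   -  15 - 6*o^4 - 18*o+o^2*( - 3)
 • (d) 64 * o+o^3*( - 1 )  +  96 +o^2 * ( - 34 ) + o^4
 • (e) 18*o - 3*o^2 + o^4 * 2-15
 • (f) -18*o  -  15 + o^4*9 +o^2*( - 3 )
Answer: b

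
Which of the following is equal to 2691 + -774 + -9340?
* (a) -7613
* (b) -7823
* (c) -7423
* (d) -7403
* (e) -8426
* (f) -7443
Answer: c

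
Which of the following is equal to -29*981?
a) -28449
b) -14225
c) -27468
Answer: a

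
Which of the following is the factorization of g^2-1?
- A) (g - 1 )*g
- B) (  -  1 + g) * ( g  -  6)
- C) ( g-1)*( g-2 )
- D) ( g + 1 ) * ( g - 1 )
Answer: D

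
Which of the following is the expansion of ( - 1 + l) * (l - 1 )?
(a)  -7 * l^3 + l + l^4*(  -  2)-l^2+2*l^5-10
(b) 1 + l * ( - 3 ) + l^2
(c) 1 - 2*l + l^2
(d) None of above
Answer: c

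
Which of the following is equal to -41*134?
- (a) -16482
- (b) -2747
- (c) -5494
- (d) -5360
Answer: c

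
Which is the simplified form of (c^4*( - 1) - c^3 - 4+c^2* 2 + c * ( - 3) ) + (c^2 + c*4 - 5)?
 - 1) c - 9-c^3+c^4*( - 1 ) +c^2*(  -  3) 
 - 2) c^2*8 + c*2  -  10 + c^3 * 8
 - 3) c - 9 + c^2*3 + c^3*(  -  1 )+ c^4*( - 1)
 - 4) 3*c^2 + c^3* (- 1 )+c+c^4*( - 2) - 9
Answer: 3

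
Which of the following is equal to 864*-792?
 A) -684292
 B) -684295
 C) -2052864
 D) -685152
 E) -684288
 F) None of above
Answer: E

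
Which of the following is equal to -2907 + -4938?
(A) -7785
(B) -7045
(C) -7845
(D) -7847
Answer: C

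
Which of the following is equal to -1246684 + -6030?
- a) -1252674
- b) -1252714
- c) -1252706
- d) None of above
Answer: b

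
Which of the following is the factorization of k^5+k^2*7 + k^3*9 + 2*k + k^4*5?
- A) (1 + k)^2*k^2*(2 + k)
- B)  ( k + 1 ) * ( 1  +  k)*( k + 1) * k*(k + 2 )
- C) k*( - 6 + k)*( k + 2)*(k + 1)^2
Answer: B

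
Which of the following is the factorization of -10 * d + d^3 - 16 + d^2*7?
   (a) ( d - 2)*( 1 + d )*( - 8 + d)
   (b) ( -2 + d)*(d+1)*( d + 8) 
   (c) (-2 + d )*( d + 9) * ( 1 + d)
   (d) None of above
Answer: b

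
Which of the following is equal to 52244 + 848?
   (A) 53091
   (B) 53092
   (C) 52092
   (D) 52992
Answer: B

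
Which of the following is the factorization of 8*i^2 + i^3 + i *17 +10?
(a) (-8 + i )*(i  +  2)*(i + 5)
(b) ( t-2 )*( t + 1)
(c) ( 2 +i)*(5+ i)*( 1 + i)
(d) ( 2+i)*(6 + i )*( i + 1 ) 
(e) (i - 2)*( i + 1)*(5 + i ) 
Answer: c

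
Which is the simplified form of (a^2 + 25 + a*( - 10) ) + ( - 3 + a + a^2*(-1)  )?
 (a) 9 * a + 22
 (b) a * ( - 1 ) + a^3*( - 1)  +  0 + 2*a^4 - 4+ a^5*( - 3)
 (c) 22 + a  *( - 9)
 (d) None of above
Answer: c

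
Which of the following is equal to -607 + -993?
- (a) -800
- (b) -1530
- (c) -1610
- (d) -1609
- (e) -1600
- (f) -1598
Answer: e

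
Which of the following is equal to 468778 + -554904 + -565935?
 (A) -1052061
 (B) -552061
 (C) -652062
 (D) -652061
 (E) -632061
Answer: D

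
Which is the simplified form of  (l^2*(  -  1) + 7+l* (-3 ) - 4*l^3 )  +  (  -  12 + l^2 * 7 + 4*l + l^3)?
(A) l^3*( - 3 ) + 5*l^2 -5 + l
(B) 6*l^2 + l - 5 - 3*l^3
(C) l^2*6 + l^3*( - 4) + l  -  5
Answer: B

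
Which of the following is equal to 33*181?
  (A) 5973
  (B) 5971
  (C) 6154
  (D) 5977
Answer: A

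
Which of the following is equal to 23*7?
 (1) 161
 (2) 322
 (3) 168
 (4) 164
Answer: 1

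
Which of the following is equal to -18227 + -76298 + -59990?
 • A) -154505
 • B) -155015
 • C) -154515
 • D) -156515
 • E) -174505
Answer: C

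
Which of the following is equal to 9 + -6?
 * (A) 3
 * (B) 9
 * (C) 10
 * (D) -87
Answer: A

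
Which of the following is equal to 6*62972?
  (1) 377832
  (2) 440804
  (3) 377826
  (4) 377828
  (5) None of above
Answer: 1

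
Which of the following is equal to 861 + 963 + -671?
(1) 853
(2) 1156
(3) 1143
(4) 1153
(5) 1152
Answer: 4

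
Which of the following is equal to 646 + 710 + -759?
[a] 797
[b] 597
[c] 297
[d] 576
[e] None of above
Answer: b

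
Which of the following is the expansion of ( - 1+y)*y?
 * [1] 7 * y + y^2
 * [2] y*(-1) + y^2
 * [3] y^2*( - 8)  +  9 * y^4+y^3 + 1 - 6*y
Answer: 2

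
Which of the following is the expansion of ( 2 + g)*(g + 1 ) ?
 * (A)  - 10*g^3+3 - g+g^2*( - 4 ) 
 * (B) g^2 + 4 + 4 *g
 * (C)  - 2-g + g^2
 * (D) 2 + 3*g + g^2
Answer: D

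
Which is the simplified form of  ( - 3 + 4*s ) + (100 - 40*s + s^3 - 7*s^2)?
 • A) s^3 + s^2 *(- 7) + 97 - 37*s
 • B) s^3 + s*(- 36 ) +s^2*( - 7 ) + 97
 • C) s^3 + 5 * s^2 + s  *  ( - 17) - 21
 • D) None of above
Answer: B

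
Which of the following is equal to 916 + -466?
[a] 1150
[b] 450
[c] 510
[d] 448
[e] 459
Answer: b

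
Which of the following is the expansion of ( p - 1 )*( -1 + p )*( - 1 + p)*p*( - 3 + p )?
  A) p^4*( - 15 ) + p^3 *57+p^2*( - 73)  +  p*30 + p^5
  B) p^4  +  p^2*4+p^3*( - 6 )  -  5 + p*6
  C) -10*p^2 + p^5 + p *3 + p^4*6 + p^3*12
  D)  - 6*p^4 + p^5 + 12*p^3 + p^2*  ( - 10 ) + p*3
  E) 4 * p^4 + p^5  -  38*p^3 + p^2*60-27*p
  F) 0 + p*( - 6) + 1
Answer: D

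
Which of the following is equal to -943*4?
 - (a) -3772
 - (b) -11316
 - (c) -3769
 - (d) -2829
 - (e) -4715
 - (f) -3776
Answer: a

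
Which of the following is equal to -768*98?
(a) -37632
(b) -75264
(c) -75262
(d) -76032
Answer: b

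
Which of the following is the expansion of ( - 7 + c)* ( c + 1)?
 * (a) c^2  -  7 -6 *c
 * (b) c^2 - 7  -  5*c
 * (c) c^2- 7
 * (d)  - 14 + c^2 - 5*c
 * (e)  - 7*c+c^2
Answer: a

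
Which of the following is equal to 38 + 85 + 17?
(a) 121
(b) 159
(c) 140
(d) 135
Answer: c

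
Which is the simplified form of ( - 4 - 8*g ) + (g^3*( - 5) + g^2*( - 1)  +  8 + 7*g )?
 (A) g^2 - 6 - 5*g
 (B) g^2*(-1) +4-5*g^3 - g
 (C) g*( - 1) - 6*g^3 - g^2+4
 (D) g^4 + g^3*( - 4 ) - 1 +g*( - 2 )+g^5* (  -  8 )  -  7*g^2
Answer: B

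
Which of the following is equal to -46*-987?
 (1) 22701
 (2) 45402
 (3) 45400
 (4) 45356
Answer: 2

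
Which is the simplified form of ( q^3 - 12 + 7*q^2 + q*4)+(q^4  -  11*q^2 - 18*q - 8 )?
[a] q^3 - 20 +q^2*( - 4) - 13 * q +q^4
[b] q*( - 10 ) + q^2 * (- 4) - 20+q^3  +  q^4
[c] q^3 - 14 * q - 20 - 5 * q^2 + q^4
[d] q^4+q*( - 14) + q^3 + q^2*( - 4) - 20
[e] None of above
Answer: d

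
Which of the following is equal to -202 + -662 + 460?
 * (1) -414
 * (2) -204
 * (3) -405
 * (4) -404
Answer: 4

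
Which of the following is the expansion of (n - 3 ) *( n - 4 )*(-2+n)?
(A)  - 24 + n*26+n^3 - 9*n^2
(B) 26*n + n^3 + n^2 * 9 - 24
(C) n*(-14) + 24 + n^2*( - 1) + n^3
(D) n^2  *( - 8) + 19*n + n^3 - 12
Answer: A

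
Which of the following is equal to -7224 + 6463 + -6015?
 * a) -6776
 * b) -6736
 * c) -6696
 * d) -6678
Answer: a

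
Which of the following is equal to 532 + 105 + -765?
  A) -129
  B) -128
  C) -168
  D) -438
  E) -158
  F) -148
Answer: B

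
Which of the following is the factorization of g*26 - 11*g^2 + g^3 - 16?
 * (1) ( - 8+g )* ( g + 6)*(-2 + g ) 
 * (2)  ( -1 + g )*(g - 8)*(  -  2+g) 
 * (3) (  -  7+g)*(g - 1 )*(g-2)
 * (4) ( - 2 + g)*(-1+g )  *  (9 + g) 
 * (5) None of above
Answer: 2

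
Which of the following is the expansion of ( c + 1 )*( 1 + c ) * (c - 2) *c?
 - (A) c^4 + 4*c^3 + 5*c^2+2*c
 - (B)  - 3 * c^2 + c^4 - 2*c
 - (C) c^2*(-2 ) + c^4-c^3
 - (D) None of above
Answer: B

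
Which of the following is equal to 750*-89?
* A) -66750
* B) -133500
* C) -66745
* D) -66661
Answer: A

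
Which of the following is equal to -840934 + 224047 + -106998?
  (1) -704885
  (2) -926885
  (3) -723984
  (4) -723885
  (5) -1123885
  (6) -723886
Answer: 4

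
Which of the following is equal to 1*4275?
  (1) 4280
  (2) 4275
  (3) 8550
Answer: 2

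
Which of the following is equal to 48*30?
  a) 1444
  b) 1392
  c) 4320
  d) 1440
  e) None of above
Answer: d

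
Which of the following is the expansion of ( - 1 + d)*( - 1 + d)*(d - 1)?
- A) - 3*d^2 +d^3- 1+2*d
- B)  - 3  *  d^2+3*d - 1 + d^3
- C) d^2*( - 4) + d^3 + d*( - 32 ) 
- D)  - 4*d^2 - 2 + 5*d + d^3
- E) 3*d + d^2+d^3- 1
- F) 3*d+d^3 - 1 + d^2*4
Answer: B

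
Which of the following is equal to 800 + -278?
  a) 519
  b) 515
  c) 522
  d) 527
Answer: c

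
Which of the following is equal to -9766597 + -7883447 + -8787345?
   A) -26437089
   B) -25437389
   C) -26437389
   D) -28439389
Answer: C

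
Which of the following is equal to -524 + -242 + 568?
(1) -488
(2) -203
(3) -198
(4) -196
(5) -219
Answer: 3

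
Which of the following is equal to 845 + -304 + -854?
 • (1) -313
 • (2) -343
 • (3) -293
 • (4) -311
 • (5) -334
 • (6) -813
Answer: 1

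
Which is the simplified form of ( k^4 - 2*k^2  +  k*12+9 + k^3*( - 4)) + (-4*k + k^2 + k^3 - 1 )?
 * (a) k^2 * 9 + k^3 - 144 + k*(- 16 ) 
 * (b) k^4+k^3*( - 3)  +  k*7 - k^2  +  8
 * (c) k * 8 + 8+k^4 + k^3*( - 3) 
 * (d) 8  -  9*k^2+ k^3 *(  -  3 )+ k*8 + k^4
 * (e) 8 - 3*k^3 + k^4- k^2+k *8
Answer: e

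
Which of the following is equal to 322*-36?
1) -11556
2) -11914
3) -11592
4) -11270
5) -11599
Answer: 3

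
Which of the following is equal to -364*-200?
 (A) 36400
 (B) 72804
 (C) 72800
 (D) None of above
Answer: C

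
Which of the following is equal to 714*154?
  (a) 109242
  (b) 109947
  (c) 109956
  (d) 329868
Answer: c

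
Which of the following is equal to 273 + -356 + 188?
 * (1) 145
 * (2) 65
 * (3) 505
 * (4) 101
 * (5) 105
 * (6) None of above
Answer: 5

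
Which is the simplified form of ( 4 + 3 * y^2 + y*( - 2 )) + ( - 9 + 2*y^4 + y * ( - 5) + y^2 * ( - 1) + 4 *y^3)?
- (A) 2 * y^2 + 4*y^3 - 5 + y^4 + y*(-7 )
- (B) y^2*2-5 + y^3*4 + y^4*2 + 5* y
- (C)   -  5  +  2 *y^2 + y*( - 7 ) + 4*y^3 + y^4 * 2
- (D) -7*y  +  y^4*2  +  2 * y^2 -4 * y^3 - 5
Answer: C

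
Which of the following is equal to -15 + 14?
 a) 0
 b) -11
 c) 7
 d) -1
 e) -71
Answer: d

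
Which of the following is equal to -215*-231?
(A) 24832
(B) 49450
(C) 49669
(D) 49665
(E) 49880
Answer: D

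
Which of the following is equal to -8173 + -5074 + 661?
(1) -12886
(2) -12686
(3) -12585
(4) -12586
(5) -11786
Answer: 4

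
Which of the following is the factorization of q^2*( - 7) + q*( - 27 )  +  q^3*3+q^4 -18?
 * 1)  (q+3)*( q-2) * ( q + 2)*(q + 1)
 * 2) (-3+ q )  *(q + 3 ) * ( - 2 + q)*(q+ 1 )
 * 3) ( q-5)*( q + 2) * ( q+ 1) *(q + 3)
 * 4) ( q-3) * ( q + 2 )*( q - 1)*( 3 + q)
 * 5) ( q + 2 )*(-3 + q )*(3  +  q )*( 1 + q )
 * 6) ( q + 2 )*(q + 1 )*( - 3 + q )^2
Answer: 5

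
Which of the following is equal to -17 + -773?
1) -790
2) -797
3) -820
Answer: 1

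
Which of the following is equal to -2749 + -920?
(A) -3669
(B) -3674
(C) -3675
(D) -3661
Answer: A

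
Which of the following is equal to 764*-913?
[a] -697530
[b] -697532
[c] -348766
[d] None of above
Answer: b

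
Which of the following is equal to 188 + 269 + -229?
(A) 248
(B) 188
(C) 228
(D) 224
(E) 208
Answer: C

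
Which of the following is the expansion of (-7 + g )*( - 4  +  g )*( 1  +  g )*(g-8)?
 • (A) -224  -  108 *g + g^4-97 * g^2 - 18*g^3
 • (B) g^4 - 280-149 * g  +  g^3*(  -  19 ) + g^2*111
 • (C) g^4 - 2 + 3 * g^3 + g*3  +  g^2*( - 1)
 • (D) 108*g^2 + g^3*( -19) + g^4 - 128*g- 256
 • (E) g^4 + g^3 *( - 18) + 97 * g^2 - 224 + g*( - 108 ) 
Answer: E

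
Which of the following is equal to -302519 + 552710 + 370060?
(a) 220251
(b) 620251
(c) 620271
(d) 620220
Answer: b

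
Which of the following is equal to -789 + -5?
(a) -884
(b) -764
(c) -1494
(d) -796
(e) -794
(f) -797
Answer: e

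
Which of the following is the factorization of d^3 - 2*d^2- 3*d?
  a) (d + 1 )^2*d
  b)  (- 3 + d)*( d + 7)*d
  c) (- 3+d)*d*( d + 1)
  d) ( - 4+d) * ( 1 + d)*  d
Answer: c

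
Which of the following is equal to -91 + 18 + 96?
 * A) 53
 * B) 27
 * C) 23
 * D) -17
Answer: C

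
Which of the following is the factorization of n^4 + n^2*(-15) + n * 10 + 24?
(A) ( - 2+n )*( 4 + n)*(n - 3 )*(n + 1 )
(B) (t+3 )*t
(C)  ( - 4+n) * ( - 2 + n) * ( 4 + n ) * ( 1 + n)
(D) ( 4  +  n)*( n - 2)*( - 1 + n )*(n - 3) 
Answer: A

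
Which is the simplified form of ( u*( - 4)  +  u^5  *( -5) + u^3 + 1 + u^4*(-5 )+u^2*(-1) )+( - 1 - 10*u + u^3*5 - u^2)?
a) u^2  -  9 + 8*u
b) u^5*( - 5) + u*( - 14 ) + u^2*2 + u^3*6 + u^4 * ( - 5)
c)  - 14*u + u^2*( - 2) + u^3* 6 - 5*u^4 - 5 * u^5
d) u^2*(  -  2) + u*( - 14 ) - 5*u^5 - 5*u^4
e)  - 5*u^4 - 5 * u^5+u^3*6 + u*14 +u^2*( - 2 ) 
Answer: c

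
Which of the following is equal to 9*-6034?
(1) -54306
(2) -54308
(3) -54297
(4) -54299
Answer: 1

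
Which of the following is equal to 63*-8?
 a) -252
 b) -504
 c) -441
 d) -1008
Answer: b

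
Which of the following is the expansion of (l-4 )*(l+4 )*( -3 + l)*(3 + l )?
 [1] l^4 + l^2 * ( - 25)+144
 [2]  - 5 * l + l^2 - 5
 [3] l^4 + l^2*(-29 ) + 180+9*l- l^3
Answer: 1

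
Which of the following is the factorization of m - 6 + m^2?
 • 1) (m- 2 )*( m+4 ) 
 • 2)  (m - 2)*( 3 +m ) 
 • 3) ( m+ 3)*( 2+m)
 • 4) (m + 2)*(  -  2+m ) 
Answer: 2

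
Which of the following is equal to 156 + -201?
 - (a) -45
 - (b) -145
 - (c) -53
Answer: a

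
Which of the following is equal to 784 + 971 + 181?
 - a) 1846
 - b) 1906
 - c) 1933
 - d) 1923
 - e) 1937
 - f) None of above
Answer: f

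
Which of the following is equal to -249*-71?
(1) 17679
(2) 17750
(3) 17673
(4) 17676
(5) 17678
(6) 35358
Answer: 1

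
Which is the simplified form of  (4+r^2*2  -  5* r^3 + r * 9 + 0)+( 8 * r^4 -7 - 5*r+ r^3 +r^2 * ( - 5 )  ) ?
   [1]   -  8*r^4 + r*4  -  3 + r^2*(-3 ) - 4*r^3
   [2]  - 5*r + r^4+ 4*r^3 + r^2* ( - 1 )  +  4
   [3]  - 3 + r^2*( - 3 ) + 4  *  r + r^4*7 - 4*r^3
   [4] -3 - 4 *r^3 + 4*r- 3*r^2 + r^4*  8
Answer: 4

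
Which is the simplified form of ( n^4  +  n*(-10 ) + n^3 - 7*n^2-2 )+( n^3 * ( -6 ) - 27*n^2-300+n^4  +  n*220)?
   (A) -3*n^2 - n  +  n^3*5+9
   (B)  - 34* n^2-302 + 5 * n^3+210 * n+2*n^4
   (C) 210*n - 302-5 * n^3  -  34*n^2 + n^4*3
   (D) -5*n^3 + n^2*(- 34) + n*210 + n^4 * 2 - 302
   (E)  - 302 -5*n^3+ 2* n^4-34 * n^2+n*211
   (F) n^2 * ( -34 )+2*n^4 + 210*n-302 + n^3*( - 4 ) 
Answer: D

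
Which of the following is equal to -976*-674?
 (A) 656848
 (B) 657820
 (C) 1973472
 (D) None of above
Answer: D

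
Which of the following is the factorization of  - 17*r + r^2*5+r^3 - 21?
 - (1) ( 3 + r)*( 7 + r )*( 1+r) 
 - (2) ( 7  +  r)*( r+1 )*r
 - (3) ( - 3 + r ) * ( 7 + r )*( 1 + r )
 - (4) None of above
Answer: 3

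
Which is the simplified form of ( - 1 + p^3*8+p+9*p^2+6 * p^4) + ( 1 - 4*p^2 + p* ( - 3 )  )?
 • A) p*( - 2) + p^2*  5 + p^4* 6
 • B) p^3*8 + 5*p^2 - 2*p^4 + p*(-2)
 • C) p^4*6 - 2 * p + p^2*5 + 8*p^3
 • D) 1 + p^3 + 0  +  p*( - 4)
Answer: C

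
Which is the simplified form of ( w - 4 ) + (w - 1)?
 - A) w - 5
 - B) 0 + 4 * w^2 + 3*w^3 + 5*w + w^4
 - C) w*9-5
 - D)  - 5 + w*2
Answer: D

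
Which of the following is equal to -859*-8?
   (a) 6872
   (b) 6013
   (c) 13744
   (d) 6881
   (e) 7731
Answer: a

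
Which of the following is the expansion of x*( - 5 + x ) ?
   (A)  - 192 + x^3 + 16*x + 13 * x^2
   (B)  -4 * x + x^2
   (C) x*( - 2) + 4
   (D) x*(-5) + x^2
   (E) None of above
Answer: D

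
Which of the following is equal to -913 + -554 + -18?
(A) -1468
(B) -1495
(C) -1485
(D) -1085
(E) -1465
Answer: C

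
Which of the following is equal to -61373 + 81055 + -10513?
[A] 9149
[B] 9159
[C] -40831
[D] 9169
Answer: D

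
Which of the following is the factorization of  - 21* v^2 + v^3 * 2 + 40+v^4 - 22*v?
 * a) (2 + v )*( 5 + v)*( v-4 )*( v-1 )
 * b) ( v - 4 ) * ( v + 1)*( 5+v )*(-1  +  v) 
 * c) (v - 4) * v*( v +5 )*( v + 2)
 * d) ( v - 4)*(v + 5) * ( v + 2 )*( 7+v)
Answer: a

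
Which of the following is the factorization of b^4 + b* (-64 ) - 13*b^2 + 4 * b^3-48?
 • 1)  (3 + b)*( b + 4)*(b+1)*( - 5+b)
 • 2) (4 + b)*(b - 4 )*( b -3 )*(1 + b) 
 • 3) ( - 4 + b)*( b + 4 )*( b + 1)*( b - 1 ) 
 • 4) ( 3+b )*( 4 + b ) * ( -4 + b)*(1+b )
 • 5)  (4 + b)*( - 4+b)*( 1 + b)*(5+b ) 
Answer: 4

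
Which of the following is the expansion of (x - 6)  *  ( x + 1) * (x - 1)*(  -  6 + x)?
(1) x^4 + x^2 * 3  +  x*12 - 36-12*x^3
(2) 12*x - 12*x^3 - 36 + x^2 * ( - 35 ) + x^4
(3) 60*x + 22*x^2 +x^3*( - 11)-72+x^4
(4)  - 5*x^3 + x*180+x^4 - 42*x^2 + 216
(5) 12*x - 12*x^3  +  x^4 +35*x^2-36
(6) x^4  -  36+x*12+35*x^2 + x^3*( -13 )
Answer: 5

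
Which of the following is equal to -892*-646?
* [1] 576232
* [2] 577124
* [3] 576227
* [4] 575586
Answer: 1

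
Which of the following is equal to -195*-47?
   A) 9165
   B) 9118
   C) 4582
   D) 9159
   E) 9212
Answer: A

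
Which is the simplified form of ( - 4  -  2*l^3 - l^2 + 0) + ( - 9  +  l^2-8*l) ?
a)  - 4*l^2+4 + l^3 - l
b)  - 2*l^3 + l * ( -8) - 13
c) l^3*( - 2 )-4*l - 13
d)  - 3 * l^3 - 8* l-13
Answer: b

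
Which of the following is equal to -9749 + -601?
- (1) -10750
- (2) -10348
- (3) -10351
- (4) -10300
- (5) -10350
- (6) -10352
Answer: 5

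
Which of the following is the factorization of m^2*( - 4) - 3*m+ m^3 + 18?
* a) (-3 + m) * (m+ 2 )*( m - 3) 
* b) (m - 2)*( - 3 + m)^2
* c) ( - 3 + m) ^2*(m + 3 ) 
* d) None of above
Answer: a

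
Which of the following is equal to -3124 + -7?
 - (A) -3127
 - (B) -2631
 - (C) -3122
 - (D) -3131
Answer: D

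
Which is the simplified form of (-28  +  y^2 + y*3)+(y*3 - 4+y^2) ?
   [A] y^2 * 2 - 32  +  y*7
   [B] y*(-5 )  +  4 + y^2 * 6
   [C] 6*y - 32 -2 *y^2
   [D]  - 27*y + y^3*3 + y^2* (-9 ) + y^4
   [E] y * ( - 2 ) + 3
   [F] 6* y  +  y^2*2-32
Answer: F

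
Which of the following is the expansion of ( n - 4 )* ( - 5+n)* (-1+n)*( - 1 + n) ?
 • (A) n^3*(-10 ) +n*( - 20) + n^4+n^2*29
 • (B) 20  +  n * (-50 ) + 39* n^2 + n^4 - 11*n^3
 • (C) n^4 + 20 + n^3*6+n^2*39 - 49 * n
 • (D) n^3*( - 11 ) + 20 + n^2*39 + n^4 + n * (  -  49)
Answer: D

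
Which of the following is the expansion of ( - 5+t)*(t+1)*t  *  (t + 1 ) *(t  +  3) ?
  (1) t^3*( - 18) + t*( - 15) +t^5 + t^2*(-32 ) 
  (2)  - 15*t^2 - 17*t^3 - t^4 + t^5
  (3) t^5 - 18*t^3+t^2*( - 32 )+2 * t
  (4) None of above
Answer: 1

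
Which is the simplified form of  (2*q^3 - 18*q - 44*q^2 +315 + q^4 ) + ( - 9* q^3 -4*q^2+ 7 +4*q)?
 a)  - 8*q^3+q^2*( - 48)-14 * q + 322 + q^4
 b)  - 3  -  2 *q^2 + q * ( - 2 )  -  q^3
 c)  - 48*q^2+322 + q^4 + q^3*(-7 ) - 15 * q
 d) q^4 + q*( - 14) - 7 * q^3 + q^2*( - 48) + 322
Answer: d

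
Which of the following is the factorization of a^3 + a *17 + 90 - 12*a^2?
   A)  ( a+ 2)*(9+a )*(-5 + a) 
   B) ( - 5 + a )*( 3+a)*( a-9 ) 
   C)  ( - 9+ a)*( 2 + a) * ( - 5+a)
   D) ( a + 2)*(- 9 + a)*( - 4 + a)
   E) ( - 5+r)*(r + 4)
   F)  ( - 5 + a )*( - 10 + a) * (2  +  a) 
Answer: C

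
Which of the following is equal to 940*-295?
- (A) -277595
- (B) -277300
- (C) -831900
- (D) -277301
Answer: B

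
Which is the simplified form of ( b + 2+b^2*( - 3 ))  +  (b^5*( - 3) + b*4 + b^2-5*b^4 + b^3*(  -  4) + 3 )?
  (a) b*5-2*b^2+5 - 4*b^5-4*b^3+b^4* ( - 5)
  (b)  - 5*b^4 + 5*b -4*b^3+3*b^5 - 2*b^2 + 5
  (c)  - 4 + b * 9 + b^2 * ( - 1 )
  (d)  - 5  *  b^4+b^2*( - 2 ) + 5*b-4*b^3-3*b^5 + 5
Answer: d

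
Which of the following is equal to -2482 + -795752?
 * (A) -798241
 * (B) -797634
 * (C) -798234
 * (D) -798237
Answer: C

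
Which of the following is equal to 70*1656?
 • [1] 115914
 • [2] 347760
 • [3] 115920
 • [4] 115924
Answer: 3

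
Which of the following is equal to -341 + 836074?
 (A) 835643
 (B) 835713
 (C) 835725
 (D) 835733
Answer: D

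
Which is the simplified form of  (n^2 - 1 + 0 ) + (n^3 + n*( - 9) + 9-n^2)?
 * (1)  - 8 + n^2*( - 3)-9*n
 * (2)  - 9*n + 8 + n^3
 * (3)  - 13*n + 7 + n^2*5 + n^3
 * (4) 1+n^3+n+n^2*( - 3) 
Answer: 2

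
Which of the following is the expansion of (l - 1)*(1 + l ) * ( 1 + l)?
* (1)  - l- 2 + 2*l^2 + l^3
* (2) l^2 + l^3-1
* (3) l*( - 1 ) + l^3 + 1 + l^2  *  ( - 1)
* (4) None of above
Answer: 4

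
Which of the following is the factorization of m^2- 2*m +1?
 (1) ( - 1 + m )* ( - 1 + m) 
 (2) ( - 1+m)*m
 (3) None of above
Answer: 1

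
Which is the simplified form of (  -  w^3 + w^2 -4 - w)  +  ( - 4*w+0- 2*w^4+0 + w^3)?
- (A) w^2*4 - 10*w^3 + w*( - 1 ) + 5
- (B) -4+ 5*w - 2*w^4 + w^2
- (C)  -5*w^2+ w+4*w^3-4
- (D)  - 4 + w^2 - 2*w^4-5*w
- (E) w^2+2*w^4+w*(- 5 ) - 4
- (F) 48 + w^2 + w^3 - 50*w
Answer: D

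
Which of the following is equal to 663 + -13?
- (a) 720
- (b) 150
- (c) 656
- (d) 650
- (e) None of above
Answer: d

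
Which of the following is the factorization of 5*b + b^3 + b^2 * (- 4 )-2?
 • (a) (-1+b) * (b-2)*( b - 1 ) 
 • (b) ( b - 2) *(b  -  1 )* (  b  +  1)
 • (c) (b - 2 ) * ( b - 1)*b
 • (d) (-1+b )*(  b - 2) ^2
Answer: a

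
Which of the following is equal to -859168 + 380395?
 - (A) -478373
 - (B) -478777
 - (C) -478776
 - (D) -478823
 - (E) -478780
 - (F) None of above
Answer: F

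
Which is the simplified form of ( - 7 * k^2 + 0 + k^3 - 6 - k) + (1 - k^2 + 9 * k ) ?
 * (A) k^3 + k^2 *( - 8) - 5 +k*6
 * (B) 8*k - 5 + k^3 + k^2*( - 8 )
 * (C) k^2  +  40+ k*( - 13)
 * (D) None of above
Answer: B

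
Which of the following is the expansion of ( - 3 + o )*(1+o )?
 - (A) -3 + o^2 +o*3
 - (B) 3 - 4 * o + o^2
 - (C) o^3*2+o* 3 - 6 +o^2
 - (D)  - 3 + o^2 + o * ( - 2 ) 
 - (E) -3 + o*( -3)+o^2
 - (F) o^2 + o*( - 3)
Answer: D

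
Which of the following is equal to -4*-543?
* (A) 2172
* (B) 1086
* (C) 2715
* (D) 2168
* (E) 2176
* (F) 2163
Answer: A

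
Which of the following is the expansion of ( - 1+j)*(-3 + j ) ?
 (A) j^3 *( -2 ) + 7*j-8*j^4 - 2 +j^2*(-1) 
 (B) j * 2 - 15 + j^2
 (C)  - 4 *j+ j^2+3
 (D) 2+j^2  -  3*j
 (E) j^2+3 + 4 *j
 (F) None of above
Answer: C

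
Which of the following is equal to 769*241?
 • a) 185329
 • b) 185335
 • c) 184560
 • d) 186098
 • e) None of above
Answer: a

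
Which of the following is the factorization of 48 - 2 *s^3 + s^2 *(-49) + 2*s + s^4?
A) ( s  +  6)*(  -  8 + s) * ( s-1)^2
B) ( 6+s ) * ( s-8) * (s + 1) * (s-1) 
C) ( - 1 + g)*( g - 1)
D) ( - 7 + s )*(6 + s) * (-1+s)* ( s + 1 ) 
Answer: B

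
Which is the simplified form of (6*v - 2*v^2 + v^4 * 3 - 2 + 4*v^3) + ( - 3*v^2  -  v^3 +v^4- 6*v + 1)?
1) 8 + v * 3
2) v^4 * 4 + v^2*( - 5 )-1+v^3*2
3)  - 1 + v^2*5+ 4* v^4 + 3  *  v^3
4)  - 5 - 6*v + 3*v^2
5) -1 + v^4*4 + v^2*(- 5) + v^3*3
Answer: 5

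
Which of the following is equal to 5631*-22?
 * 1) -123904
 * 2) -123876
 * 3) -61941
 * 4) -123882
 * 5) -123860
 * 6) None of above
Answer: 4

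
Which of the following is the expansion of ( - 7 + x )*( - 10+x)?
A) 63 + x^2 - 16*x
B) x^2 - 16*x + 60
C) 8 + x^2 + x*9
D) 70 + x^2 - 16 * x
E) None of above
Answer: E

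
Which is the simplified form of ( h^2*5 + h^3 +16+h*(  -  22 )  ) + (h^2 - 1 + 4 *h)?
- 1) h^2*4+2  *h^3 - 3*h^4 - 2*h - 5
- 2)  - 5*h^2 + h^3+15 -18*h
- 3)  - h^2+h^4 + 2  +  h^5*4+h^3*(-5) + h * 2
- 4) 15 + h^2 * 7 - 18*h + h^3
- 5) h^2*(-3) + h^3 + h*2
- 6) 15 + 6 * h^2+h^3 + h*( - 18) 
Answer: 6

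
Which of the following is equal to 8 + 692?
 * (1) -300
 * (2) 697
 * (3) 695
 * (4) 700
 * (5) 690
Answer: 4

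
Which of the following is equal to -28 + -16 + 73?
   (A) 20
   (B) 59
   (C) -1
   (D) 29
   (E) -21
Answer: D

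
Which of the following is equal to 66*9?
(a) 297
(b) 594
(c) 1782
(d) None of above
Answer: b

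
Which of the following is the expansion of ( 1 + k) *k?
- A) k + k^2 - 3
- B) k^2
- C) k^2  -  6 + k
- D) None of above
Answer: D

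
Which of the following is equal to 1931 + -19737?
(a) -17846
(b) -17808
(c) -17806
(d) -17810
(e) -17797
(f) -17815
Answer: c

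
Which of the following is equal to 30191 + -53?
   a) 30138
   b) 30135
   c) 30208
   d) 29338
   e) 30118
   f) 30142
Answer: a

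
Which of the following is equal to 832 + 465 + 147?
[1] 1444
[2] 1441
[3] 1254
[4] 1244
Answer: 1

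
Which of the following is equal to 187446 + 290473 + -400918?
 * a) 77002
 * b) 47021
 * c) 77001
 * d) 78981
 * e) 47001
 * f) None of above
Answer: c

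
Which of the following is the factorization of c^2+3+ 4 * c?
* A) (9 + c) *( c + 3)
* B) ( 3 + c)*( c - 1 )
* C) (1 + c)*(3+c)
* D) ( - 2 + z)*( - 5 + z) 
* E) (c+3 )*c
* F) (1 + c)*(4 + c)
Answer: C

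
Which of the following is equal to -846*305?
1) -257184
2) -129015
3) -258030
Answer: 3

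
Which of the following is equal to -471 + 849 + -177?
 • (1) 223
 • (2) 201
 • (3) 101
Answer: 2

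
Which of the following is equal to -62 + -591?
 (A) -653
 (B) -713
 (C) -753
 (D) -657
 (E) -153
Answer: A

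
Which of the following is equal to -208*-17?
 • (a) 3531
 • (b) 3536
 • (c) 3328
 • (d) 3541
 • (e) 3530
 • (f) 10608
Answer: b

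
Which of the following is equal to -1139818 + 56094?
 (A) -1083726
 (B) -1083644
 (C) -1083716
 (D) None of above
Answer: D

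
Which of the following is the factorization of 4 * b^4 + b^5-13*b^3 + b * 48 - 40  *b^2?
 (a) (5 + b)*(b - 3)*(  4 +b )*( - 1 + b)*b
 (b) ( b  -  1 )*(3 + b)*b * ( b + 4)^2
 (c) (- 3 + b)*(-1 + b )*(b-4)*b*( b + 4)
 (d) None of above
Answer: d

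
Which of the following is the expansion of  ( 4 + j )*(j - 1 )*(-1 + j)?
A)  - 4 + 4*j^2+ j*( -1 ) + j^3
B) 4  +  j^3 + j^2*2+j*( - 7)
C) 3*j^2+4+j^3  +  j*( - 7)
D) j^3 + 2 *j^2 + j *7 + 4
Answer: B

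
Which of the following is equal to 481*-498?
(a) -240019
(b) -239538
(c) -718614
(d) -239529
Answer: b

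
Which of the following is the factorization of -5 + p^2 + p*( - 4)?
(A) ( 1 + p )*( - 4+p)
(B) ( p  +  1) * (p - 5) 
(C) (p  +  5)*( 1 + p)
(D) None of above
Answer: B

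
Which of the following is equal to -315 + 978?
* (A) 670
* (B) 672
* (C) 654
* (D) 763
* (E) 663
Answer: E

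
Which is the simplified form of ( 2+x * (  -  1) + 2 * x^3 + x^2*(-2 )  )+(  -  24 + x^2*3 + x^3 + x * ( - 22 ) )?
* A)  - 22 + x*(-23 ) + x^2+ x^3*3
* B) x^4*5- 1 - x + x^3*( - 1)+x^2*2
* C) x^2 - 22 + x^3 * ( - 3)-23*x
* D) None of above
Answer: A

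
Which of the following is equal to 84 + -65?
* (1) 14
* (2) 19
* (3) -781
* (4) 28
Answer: 2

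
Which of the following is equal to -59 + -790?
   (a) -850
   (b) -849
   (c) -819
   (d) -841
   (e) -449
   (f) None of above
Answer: b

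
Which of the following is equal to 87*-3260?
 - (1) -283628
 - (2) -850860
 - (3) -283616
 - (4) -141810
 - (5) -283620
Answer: 5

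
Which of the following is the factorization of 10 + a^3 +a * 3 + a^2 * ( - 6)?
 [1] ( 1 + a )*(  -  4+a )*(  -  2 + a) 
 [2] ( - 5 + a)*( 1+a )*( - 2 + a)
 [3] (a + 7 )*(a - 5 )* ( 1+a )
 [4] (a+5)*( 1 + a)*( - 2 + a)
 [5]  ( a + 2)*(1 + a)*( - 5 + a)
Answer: 2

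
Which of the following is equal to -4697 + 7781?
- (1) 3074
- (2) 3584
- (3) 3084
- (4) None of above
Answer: 3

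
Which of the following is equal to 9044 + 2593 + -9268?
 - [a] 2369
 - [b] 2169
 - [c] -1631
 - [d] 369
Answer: a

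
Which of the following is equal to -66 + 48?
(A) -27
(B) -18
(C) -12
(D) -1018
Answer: B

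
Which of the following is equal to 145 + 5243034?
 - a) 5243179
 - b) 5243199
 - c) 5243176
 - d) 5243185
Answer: a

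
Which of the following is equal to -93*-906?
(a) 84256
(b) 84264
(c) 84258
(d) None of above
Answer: c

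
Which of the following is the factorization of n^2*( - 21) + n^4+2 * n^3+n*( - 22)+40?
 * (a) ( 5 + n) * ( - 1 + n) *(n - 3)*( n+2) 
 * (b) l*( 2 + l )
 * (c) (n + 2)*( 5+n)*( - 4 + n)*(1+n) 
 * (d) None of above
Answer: d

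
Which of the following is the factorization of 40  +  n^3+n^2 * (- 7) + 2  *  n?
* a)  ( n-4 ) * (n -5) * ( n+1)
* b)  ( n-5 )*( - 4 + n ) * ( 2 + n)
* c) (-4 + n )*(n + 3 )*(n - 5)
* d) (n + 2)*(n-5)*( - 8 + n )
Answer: b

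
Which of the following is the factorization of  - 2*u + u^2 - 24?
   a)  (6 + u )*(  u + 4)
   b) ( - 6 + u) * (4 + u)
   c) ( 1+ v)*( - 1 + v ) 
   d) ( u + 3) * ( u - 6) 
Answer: b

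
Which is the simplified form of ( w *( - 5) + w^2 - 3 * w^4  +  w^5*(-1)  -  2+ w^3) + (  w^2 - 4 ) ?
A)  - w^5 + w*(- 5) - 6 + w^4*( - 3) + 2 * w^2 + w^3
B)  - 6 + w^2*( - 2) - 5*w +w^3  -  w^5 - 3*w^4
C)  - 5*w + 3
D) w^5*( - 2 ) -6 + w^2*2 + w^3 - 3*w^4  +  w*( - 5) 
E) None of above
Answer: A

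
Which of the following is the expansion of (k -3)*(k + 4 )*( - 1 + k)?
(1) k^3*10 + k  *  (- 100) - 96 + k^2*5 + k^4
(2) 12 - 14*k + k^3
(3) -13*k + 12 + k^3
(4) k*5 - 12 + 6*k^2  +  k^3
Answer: 3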